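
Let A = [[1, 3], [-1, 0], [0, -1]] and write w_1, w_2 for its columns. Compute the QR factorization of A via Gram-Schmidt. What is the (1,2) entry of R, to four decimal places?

r_{12} = 2.1213

e_1 = w_1/‖w_1‖ = (1, -1, 0)/1.4142 = (0.7071, -0.7071, 0.0000).
r_{12} = e_1·w_2 = 2.1213.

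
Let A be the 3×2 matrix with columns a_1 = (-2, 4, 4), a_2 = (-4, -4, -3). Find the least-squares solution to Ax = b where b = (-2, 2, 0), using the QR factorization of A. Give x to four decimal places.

e_1 = a_1/‖a_1‖ = (-2, 4, 4)/6.0000 = (-0.3333, 0.6667, 0.6667).
r_{12} = e_1·a_2 = -3.3333.
u_2 = a_2 + 3.3333·e_1 = (-5.1111, -1.7778, -0.7778).
‖u_2‖ = 5.4671, so e_2 = (-0.9349, -0.3252, -0.1423).
Qᵀb = (2.0000, 1.2194).
Back-substitute: x_2 = 1.2194/5.4671 = 0.2230.
x_1 = (2.0000 + 3.3333·0.2230)/6.0000 = 0.4572.

x = (0.4572, 0.2230)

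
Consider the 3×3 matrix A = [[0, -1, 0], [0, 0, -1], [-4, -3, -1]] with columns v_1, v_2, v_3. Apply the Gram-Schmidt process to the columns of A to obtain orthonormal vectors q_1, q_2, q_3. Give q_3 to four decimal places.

q_1 = v_1/‖v_1‖ = (0, 0, -4)/4.0000 = (0.0000, 0.0000, -1.0000).
r_{12} = q_1·v_2 = 3.0000.
u_2 = v_2 − 3.0000·q_1 = (-1.0000, 0.0000, 0.0000).
‖u_2‖ = 1.0000, so q_2 = (-1.0000, 0.0000, 0.0000).
r_{13} = q_1·v_3 = 1.0000; r_{23} = q_2·v_3 = 0.0000.
u_3 = v_3 − 1.0000·q_1 + 0.0000·q_2 = (0.0000, -1.0000, 0.0000).
‖u_3‖ = 1.0000, so q_3 = (0.0000, -1.0000, 0.0000).

q_3 = (0.0000, -1.0000, 0.0000)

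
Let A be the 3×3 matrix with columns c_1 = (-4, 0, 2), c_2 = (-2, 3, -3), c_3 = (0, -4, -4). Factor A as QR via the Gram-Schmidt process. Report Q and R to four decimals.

Q = [[-0.8944, -0.3427, -0.2873], [0.0000, 0.6425, -0.7663], [0.4472, -0.6854, -0.5747]], R = [[4.4721, 0.4472, -1.7889], [0.0000, 4.6690, 0.1713], [0.0000, 0.0000, 5.3638]]

c_1 = (-4, 0, 2); ‖c_1‖ = 4.4721, so e_1 = (-0.8944, 0.0000, 0.4472).
e_1·c_2 = (-0.8944)·(-2) + 0.0000·3 + 0.4472·(-3) = 0.4472.
u_2 = c_2 − 0.4472·e_1 = (-1.6000, 3.0000, -3.2000).
‖u_2‖ = 4.6690, so e_2 = (-0.3427, 0.6425, -0.6854).
e_1·c_3 = (-0.8944)·0 + 0.0000·(-4) + 0.4472·(-4) = -1.7889; e_2·c_3 = (-0.3427)·0 + 0.6425·(-4) + (-0.6854)·(-4) = 0.1713.
u_3 = c_3 + 1.7889·e_1 − 0.1713·e_2 = (-1.5413, -4.1101, -3.0826).
‖u_3‖ = 5.3638, so e_3 = (-0.2873, -0.7663, -0.5747).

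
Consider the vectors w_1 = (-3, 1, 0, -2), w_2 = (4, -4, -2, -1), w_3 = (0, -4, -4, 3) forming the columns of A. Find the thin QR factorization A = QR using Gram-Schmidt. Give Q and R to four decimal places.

Q = [[-0.8018, 0.2085, -0.4902], [0.2673, -0.6255, -0.3461], [0.0000, -0.4170, -0.5691], [-0.5345, -0.6255, 0.5622]], R = [[3.7417, -3.7417, -2.6726], [0.0000, 4.7958, 2.2937], [0.0000, 0.0000, 5.3475]]

e_1 = w_1/‖w_1‖ = (-3, 1, 0, -2)/3.7417 = (-0.8018, 0.2673, 0.0000, -0.5345).
r_{12} = e_1·w_2 = -3.7417.
u_2 = w_2 + 3.7417·e_1 = (1.0000, -3.0000, -2.0000, -3.0000).
‖u_2‖ = 4.7958, so e_2 = (0.2085, -0.6255, -0.4170, -0.6255).
r_{13} = e_1·w_3 = -2.6726; r_{23} = e_2·w_3 = 2.2937.
u_3 = w_3 + 2.6726·e_1 − 2.2937·e_2 = (-2.6211, -1.8509, -3.0435, 3.0062).
‖u_3‖ = 5.3475, so e_3 = (-0.4902, -0.3461, -0.5691, 0.5622).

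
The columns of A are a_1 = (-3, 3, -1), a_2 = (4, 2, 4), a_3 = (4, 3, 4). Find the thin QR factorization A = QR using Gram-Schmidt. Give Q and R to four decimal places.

a_1 = (-3, 3, -1); ‖a_1‖ = 4.3589, so q_1 = (-0.6882, 0.6882, -0.2294).
q_1·a_2 = (-0.6882)·4 + 0.6882·2 + (-0.2294)·4 = -2.2942.
u_2 = a_2 + 2.2942·q_1 = (2.4211, 3.5789, 3.4737).
‖u_2‖ = 5.5441, so q_2 = (0.4367, 0.6455, 0.6266).
q_1·a_3 = (-0.6882)·4 + 0.6882·3 + (-0.2294)·4 = -1.6059; q_2·a_3 = 0.4367·4 + 0.6455·3 + 0.6266·4 = 6.1896.
u_3 = a_3 + 1.6059·q_1 − 6.1896·q_2 = (0.1918, 0.1096, -0.2466).
‖u_3‖ = 0.3310, so q_3 = (0.5793, 0.3310, -0.7448).

Q = [[-0.6882, 0.4367, 0.5793], [0.6882, 0.6455, 0.3310], [-0.2294, 0.6266, -0.7448]], R = [[4.3589, -2.2942, -1.6059], [0.0000, 5.5441, 6.1896], [0.0000, 0.0000, 0.3310]]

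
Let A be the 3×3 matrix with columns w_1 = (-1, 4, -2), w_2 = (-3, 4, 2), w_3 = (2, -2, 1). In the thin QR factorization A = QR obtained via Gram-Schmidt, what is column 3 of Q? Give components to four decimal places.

w_1 = (-1, 4, -2); ‖w_1‖ = 4.5826, so q_1 = (-0.2182, 0.8729, -0.4364).
q_1·w_2 = (-0.2182)·(-3) + 0.8729·4 + (-0.4364)·2 = 3.2733.
u_2 = w_2 − 3.2733·q_1 = (-2.2857, 1.1429, 3.4286).
‖u_2‖ = 4.2762, so q_2 = (-0.5345, 0.2673, 0.8018).
q_1·w_3 = (-0.2182)·2 + 0.8729·(-2) + (-0.4364)·1 = -2.6186; q_2·w_3 = (-0.5345)·2 + 0.2673·(-2) + 0.8018·1 = -0.8018.
u_3 = w_3 + 2.6186·q_1 + 0.8018·q_2 = (1.0000, 0.5000, 0.5000).
‖u_3‖ = 1.2247, so q_3 = (0.8165, 0.4082, 0.4082).

q_3 = (0.8165, 0.4082, 0.4082)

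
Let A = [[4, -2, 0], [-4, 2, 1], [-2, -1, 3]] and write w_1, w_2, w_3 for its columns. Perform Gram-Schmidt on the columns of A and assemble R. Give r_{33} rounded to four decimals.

q_1 = w_1/‖w_1‖ = (4, -4, -2)/6.0000 = (0.6667, -0.6667, -0.3333).
r_{12} = q_1·w_2 = -2.3333.
u_2 = w_2 + 2.3333·q_1 = (-0.4444, 0.4444, -1.7778).
‖u_2‖ = 1.8856, so q_2 = (-0.2357, 0.2357, -0.9428).
r_{13} = q_1·w_3 = -1.6667; r_{23} = q_2·w_3 = -2.5927.
u_3 = w_3 + 1.6667·q_1 + 2.5927·q_2 = (0.5000, 0.5000, 0.0000).
r_{33} = ‖u_3‖ = 0.7071.

r_{33} = 0.7071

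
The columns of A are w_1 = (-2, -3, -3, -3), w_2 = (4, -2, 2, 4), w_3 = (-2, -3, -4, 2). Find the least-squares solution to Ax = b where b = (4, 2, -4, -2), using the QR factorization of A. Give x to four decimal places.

w_1 = (-2, -3, -3, -3); ‖w_1‖ = 5.5678, so e_1 = (-0.3592, -0.5388, -0.5388, -0.5388).
e_1·w_2 = (-0.3592)·4 + (-0.5388)·(-2) + (-0.5388)·2 + (-0.5388)·4 = -3.5921.
u_2 = w_2 + 3.5921·e_1 = (2.7097, -3.9355, 0.0645, 2.0645).
‖u_2‖ = 5.2055, so e_2 = (0.5205, -0.7560, 0.0124, 0.3966).
e_1·w_3 = (-0.3592)·(-2) + (-0.5388)·(-3) + (-0.5388)·(-4) + (-0.5388)·2 = 3.4125; e_2·w_3 = 0.5205·(-2) + (-0.7560)·(-3) + 0.0124·(-4) + 0.3966·2 = 1.9706.
u_3 = w_3 − 3.4125·e_1 − 1.9706·e_2 = (-1.8000, 0.3286, -2.1857, 3.0571).
‖u_3‖ = 4.1799, so e_3 = (-0.4306, 0.0786, -0.5229, 0.7314).
Qᵀb = (0.7184, -0.2727, -0.9365).
Back-substitute: x_3 = -0.9365/4.1799 = -0.2240.
x_2 = (-0.2727 − 1.9706·(-0.2240))/5.2055 = 0.0324.
x_1 = (0.7184 + 3.5921·0.0324 − 3.4125·(-0.2240))/5.5678 = 0.2873.

x = (0.2873, 0.0324, -0.2240)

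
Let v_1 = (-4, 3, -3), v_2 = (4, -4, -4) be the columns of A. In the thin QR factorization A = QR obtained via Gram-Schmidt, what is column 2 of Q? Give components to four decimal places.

q_2 = (0.3329, -0.4068, -0.8507)

v_1 = (-4, 3, -3); ‖v_1‖ = 5.8310, so q_1 = (-0.6860, 0.5145, -0.5145).
q_1·v_2 = (-0.6860)·4 + 0.5145·(-4) + (-0.5145)·(-4) = -2.7440.
u_2 = v_2 + 2.7440·q_1 = (2.1176, -2.5882, -5.4118).
‖u_2‖ = 6.3616, so q_2 = (0.3329, -0.4068, -0.8507).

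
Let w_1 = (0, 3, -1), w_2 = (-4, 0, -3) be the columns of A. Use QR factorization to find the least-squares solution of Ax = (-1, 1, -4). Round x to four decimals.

x = (0.5270, 0.5768)

w_1 = (0, 3, -1); ‖w_1‖ = 3.1623, so e_1 = (0.0000, 0.9487, -0.3162).
e_1·w_2 = 0.0000·(-4) + 0.9487·0 + (-0.3162)·(-3) = 0.9487.
u_2 = w_2 − 0.9487·e_1 = (-4.0000, -0.9000, -2.7000).
‖u_2‖ = 4.9092, so e_2 = (-0.8148, -0.1833, -0.5500).
Qᵀb = (2.2136, 2.8314).
Back-substitute: x_2 = 2.8314/4.9092 = 0.5768.
x_1 = (2.2136 − 0.9487·0.5768)/3.1623 = 0.5270.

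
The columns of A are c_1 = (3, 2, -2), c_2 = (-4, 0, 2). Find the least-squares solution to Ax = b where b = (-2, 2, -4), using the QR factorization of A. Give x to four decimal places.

c_1 = (3, 2, -2); ‖c_1‖ = 4.1231, so e_1 = (0.7276, 0.4851, -0.4851).
e_1·c_2 = 0.7276·(-4) + 0.4851·0 + (-0.4851)·2 = -3.8806.
u_2 = c_2 + 3.8806·e_1 = (-1.1765, 1.8824, 0.1176).
‖u_2‖ = 2.2229, so e_2 = (-0.5293, 0.8468, 0.0529).
Qᵀb = (1.4552, 2.5404).
Back-substitute: x_2 = 2.5404/2.2229 = 1.1429.
x_1 = (1.4552 + 3.8806·1.1429)/4.1231 = 1.4286.

x = (1.4286, 1.1429)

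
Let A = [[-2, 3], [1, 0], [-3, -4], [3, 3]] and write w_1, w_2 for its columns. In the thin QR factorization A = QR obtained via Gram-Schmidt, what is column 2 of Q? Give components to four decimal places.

q_2 = (0.8747, -0.1325, -0.4152, 0.2120)

w_1 = (-2, 1, -3, 3); ‖w_1‖ = 4.7958, so q_1 = (-0.4170, 0.2085, -0.6255, 0.6255).
q_1·w_2 = (-0.4170)·3 + 0.2085·0 + (-0.6255)·(-4) + 0.6255·3 = 3.1277.
u_2 = w_2 − 3.1277·q_1 = (4.3043, -0.6522, -2.0435, 1.0435).
‖u_2‖ = 4.9211, so q_2 = (0.8747, -0.1325, -0.4152, 0.2120).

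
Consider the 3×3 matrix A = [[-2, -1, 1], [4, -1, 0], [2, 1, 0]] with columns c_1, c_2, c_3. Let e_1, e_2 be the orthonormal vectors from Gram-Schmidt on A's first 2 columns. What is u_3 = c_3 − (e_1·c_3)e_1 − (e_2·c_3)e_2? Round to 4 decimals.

c_1 = (-2, 4, 2); ‖c_1‖ = 4.8990, so e_1 = (-0.4082, 0.8165, 0.4082).
e_1·c_2 = (-0.4082)·(-1) + 0.8165·(-1) + 0.4082·1 = 0.0000.
u_2 = c_2 + 0.0000·e_1 = (-1.0000, -1.0000, 1.0000).
‖u_2‖ = 1.7321, so e_2 = (-0.5774, -0.5774, 0.5774).
e_1·c_3 = (-0.4082)·1 + 0.8165·0 + 0.4082·0 = -0.4082; e_2·c_3 = (-0.5774)·1 + (-0.5774)·0 + 0.5774·0 = -0.5774.
u_3 = c_3 + 0.4082·e_1 + 0.5774·e_2 = (0.5000, 0.0000, 0.5000).

u_3 = (0.5000, 0.0000, 0.5000)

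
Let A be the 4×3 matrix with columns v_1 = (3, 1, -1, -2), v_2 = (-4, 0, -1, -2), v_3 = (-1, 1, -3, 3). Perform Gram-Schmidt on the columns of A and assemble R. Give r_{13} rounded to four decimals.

r_{13} = -1.2910

v_1 = (3, 1, -1, -2); ‖v_1‖ = 3.8730, so q_1 = (0.7746, 0.2582, -0.2582, -0.5164).
r_{13} = q_1·v_3 = -1.2910.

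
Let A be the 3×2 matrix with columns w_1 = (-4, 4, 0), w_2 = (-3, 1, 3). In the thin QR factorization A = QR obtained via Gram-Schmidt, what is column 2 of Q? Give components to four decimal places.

w_1 = (-4, 4, 0); ‖w_1‖ = 5.6569, so q_1 = (-0.7071, 0.7071, 0.0000).
q_1·w_2 = (-0.7071)·(-3) + 0.7071·1 + 0.0000·3 = 2.8284.
u_2 = w_2 − 2.8284·q_1 = (-1.0000, -1.0000, 3.0000).
‖u_2‖ = 3.3166, so q_2 = (-0.3015, -0.3015, 0.9045).

q_2 = (-0.3015, -0.3015, 0.9045)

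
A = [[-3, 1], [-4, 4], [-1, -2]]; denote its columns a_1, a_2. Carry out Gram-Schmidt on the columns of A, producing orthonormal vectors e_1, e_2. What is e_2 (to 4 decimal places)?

e_2 = (-0.3058, 0.4404, -0.8441)

e_1 = a_1/‖a_1‖ = (-3, -4, -1)/5.0990 = (-0.5883, -0.7845, -0.1961).
r_{12} = e_1·a_2 = -3.3340.
u_2 = a_2 + 3.3340·e_1 = (-0.9615, 1.3846, -2.6538).
‖u_2‖ = 3.1440, so e_2 = (-0.3058, 0.4404, -0.8441).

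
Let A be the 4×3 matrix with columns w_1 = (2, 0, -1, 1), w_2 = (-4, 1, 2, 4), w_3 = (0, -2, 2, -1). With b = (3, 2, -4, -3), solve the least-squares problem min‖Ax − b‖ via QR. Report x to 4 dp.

x = (-0.4851, -0.9639, -1.3759)

q_1 = w_1/‖w_1‖ = (2, 0, -1, 1)/2.4495 = (0.8165, 0.0000, -0.4082, 0.4082).
r_{12} = q_1·w_2 = -2.4495.
u_2 = w_2 + 2.4495·q_1 = (-2.0000, 1.0000, 1.0000, 5.0000).
‖u_2‖ = 5.5678, so q_2 = (-0.3592, 0.1796, 0.1796, 0.8980).
r_{13} = q_1·w_3 = -1.2247; r_{23} = q_2·w_3 = -0.8980.
u_3 = w_3 + 1.2247·q_1 + 0.8980·q_2 = (0.6774, -1.8387, 1.6613, 0.3065).
‖u_3‖ = 2.5872, so q_3 = (0.2618, -0.7107, 0.6421, 0.1184).
Qᵀb = (2.8577, -4.1309, -3.5597).
Back-substitute: x_3 = -3.5597/2.5872 = -1.3759.
x_2 = (-4.1309 + 0.8980·(-1.3759))/5.5678 = -0.9639.
x_1 = (2.8577 + 2.4495·(-0.9639) + 1.2247·(-1.3759))/2.4495 = -0.4851.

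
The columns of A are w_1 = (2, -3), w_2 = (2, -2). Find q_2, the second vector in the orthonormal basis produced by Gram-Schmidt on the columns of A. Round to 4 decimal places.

q_1 = w_1/‖w_1‖ = (2, -3)/3.6056 = (0.5547, -0.8321).
r_{12} = q_1·w_2 = 2.7735.
u_2 = w_2 − 2.7735·q_1 = (0.4615, 0.3077).
‖u_2‖ = 0.5547, so q_2 = (0.8321, 0.5547).

q_2 = (0.8321, 0.5547)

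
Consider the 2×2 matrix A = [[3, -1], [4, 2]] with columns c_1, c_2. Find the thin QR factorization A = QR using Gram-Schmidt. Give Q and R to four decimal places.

Q = [[0.6000, -0.8000], [0.8000, 0.6000]], R = [[5.0000, 1.0000], [0.0000, 2.0000]]

q_1 = c_1/‖c_1‖ = (3, 4)/5.0000 = (0.6000, 0.8000).
r_{12} = q_1·c_2 = 1.0000.
u_2 = c_2 − 1.0000·q_1 = (-1.6000, 1.2000).
‖u_2‖ = 2.0000, so q_2 = (-0.8000, 0.6000).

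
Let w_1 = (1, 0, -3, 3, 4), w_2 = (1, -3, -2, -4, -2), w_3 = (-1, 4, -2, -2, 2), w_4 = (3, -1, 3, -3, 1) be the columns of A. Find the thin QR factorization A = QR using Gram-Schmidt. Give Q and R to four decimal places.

w_1 = (1, 0, -3, 3, 4); ‖w_1‖ = 5.9161, so q_1 = (0.1690, 0.0000, -0.5071, 0.5071, 0.6761).
q_1·w_2 = 0.1690·1 + 0.0000·(-3) + (-0.5071)·(-2) + 0.5071·(-4) + 0.6761·(-2) = -2.1974.
u_2 = w_2 + 2.1974·q_1 = (1.3714, -3.0000, -3.1143, -2.8857, -0.5143).
‖u_2‖ = 5.4011, so q_2 = (0.2539, -0.5554, -0.5766, -0.5343, -0.0952).
q_1·w_3 = 0.1690·(-1) + 0.0000·4 + (-0.5071)·(-2) + 0.5071·(-2) + 0.6761·2 = 1.1832; q_2·w_3 = 0.2539·(-1) + (-0.5554)·4 + (-0.5766)·(-2) + (-0.5343)·(-2) + (-0.0952)·2 = -0.4444.
u_3 = w_3 − 1.1832·q_1 + 0.4444·q_2 = (-1.0872, 3.7532, -1.6562, -2.8374, 1.1577).
‖u_3‖ = 5.2347, so q_3 = (-0.2077, 0.7170, -0.3164, -0.5420, 0.2212).
q_1·w_4 = 0.1690·3 + 0.0000·(-1) + (-0.5071)·3 + 0.5071·(-3) + 0.6761·1 = -1.8593; q_2·w_4 = 0.2539·3 + (-0.5554)·(-1) + (-0.5766)·3 + (-0.5343)·(-3) + (-0.0952)·1 = 1.0950; q_3·w_4 = (-0.2077)·3 + 0.7170·(-1) + (-0.3164)·3 + (-0.5420)·(-3) + 0.2212·1 = -0.4419.
u_4 = w_4 + 1.8593·q_1 − 1.0950·q_2 + 0.4419·q_3 = (2.9445, -0.0749, 2.5487, -1.7116, 2.4591).
‖u_4‖ = 4.9141, so q_4 = (0.5992, -0.0152, 0.5187, -0.3483, 0.5004).

Q = [[0.1690, 0.2539, -0.2077, 0.5992], [0.0000, -0.5554, 0.7170, -0.0152], [-0.5071, -0.5766, -0.3164, 0.5187], [0.5071, -0.5343, -0.5420, -0.3483], [0.6761, -0.0952, 0.2212, 0.5004]], R = [[5.9161, -2.1974, 1.1832, -1.8593], [0.0000, 5.4011, -0.4444, 1.0950], [0.0000, 0.0000, 5.2347, -0.4419], [0.0000, 0.0000, 0.0000, 4.9141]]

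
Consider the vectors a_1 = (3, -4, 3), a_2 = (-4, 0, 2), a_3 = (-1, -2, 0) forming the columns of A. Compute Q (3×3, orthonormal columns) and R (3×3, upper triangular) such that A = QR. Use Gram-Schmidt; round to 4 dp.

Q = [[0.5145, -0.7974, -0.3152], [-0.6860, -0.1622, -0.7093], [0.5145, 0.5812, -0.6305]], R = [[5.8310, -1.0290, 0.8575], [0.0000, 4.3521, 1.1218], [0.0000, 0.0000, 1.7338]]

a_1 = (3, -4, 3); ‖a_1‖ = 5.8310, so e_1 = (0.5145, -0.6860, 0.5145).
e_1·a_2 = 0.5145·(-4) + (-0.6860)·0 + 0.5145·2 = -1.0290.
u_2 = a_2 + 1.0290·e_1 = (-3.4706, -0.7059, 2.5294).
‖u_2‖ = 4.3521, so e_2 = (-0.7974, -0.1622, 0.5812).
e_1·a_3 = 0.5145·(-1) + (-0.6860)·(-2) + 0.5145·0 = 0.8575; e_2·a_3 = (-0.7974)·(-1) + (-0.1622)·(-2) + 0.5812·0 = 1.1218.
u_3 = a_3 − 0.8575·e_1 − 1.1218·e_2 = (-0.5466, -1.2298, -1.0932).
‖u_3‖ = 1.7338, so e_3 = (-0.3152, -0.7093, -0.6305).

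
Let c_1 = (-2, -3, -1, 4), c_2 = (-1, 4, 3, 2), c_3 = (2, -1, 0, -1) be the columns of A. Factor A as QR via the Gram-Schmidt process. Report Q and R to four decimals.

Q = [[-0.3651, -0.2469, 0.8001], [-0.5477, 0.6481, -0.2788], [-0.1826, 0.5246, 0.4380], [0.7303, 0.4938, 0.3005]], R = [[5.4772, -0.9129, -0.9129], [0.0000, 5.4006, -1.6356], [0.0000, 0.0000, 1.5784]]

e_1 = c_1/‖c_1‖ = (-2, -3, -1, 4)/5.4772 = (-0.3651, -0.5477, -0.1826, 0.7303).
r_{12} = e_1·c_2 = -0.9129.
u_2 = c_2 + 0.9129·e_1 = (-1.3333, 3.5000, 2.8333, 2.6667).
‖u_2‖ = 5.4006, so e_2 = (-0.2469, 0.6481, 0.5246, 0.4938).
r_{13} = e_1·c_3 = -0.9129; r_{23} = e_2·c_3 = -1.6356.
u_3 = c_3 + 0.9129·e_1 + 1.6356·e_2 = (1.2629, -0.4400, 0.6914, 0.4743).
‖u_3‖ = 1.5784, so e_3 = (0.8001, -0.2788, 0.4380, 0.3005).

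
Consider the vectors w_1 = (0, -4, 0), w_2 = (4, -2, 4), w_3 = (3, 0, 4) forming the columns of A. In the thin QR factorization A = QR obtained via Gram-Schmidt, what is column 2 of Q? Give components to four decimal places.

q_2 = (0.7071, 0.0000, 0.7071)

q_1 = w_1/‖w_1‖ = (0, -4, 0)/4.0000 = (0.0000, -1.0000, 0.0000).
r_{12} = q_1·w_2 = 2.0000.
u_2 = w_2 − 2.0000·q_1 = (4.0000, 0.0000, 4.0000).
‖u_2‖ = 5.6569, so q_2 = (0.7071, 0.0000, 0.7071).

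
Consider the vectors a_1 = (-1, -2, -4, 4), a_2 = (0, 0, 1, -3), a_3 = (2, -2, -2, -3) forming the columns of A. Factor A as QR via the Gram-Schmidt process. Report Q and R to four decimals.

a_1 = (-1, -2, -4, 4); ‖a_1‖ = 6.0828, so q_1 = (-0.1644, -0.3288, -0.6576, 0.6576).
q_1·a_2 = (-0.1644)·0 + (-0.3288)·0 + (-0.6576)·1 + 0.6576·(-3) = -2.6304.
u_2 = a_2 + 2.6304·q_1 = (-0.4324, -0.8649, -0.7297, -1.2703).
‖u_2‖ = 1.7553, so q_2 = (-0.2464, -0.4927, -0.4157, -0.7237).
q_1·a_3 = (-0.1644)·2 + (-0.3288)·(-2) + (-0.6576)·(-2) + 0.6576·(-3) = -0.3288; q_2·a_3 = (-0.2464)·2 + (-0.4927)·(-2) + (-0.4157)·(-2) + (-0.7237)·(-3) = 3.4952.
u_3 = a_3 + 0.3288·q_1 − 3.4952·q_2 = (2.8070, -0.3860, -0.7632, -0.2544).
‖u_3‖ = 2.9454, so q_3 = (0.9530, -0.1310, -0.2591, -0.0864).

Q = [[-0.1644, -0.2464, 0.9530], [-0.3288, -0.4927, -0.1310], [-0.6576, -0.4157, -0.2591], [0.6576, -0.7237, -0.0864]], R = [[6.0828, -2.6304, -0.3288], [0.0000, 1.7553, 3.4952], [0.0000, 0.0000, 2.9454]]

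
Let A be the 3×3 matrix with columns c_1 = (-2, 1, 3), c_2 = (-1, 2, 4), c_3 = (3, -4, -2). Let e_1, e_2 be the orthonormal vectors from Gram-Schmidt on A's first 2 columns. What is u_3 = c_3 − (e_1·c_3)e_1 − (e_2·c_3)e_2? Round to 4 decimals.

c_1 = (-2, 1, 3); ‖c_1‖ = 3.7417, so e_1 = (-0.5345, 0.2673, 0.8018).
e_1·c_2 = (-0.5345)·(-1) + 0.2673·2 + 0.8018·4 = 4.2762.
u_2 = c_2 − 4.2762·e_1 = (1.2857, 0.8571, 0.5714).
‖u_2‖ = 1.6475, so e_2 = (0.7804, 0.5203, 0.3468).
e_1·c_3 = (-0.5345)·3 + 0.2673·(-4) + 0.8018·(-2) = -4.2762; e_2·c_3 = 0.7804·3 + 0.5203·(-4) + 0.3468·(-2) = -0.4336.
u_3 = c_3 + 4.2762·e_1 + 0.4336·e_2 = (1.0526, -2.6316, 1.5789).

u_3 = (1.0526, -2.6316, 1.5789)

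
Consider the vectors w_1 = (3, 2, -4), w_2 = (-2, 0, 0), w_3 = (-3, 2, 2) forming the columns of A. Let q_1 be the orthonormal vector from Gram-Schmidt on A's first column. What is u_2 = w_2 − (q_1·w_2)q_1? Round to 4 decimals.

u_2 = (-1.3793, 0.4138, -0.8276)

q_1 = w_1/‖w_1‖ = (3, 2, -4)/5.3852 = (0.5571, 0.3714, -0.7428).
r_{12} = q_1·w_2 = -1.1142.
u_2 = w_2 + 1.1142·q_1 = (-1.3793, 0.4138, -0.8276).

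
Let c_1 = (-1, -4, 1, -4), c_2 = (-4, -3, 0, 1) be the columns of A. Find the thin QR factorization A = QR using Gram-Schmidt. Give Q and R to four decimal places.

Q = [[-0.1715, -0.7817], [-0.6860, -0.3404], [0.1715, -0.0757], [-0.6860, 0.5170]], R = [[5.8310, 2.0580], [0.0000, 4.6653]]

c_1 = (-1, -4, 1, -4); ‖c_1‖ = 5.8310, so e_1 = (-0.1715, -0.6860, 0.1715, -0.6860).
e_1·c_2 = (-0.1715)·(-4) + (-0.6860)·(-3) + 0.1715·0 + (-0.6860)·1 = 2.0580.
u_2 = c_2 − 2.0580·e_1 = (-3.6471, -1.5882, -0.3529, 2.4118).
‖u_2‖ = 4.6653, so e_2 = (-0.7817, -0.3404, -0.0757, 0.5170).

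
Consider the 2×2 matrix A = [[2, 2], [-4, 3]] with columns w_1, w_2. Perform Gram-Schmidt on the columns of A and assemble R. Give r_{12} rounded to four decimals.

r_{12} = -1.7889

w_1 = (2, -4); ‖w_1‖ = 4.4721, so q_1 = (0.4472, -0.8944).
r_{12} = q_1·w_2 = -1.7889.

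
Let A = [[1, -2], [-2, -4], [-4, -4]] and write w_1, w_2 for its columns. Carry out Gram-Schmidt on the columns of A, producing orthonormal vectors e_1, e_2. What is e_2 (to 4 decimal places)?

e_2 = (-0.8468, -0.5293, 0.0529)

w_1 = (1, -2, -4); ‖w_1‖ = 4.5826, so e_1 = (0.2182, -0.4364, -0.8729).
e_1·w_2 = 0.2182·(-2) + (-0.4364)·(-4) + (-0.8729)·(-4) = 4.8008.
u_2 = w_2 − 4.8008·e_1 = (-3.0476, -1.9048, 0.1905).
‖u_2‖ = 3.5989, so e_2 = (-0.8468, -0.5293, 0.0529).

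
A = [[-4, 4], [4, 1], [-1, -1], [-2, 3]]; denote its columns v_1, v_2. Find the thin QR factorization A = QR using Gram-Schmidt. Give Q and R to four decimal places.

v_1 = (-4, 4, -1, -2); ‖v_1‖ = 6.0828, so q_1 = (-0.6576, 0.6576, -0.1644, -0.3288).
q_1·v_2 = (-0.6576)·4 + 0.6576·1 + (-0.1644)·(-1) + (-0.3288)·3 = -2.7948.
u_2 = v_2 + 2.7948·q_1 = (2.1622, 2.8378, -1.4595, 2.0811).
‖u_2‖ = 4.3805, so q_2 = (0.4936, 0.6478, -0.3332, 0.4751).

Q = [[-0.6576, 0.4936], [0.6576, 0.6478], [-0.1644, -0.3332], [-0.3288, 0.4751]], R = [[6.0828, -2.7948], [0.0000, 4.3805]]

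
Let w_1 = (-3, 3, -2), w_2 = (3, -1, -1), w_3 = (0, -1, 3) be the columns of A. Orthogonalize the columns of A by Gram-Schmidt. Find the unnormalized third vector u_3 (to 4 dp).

u_3 = (0.3169, 0.5704, 0.3803)

q_1 = w_1/‖w_1‖ = (-3, 3, -2)/4.6904 = (-0.6396, 0.6396, -0.4264).
r_{12} = q_1·w_2 = -2.1320.
u_2 = w_2 + 2.1320·q_1 = (1.6364, 0.3636, -1.9091).
‖u_2‖ = 2.5406, so q_2 = (0.6441, 0.1431, -0.7514).
r_{13} = q_1·w_3 = -1.9188; r_{23} = q_2·w_3 = -2.3974.
u_3 = w_3 + 1.9188·q_1 + 2.3974·q_2 = (0.3169, 0.5704, 0.3803).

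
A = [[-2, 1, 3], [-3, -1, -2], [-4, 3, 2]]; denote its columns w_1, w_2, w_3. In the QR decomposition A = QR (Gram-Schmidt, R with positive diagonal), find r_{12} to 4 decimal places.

w_1 = (-2, -3, -4); ‖w_1‖ = 5.3852, so q_1 = (-0.3714, -0.5571, -0.7428).
r_{12} = q_1·w_2 = -2.0426.

r_{12} = -2.0426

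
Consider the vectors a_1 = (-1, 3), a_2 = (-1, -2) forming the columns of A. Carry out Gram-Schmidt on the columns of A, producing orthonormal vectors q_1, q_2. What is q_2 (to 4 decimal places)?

a_1 = (-1, 3); ‖a_1‖ = 3.1623, so q_1 = (-0.3162, 0.9487).
q_1·a_2 = (-0.3162)·(-1) + 0.9487·(-2) = -1.5811.
u_2 = a_2 + 1.5811·q_1 = (-1.5000, -0.5000).
‖u_2‖ = 1.5811, so q_2 = (-0.9487, -0.3162).

q_2 = (-0.9487, -0.3162)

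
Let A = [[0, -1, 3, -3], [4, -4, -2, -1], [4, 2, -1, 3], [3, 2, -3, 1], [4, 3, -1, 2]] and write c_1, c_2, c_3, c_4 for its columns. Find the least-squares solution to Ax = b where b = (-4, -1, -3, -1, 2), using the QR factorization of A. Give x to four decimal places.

c_1 = (0, 4, 4, 3, 4); ‖c_1‖ = 7.5498, so e_1 = (0.0000, 0.5298, 0.5298, 0.3974, 0.5298).
e_1·c_2 = 0.0000·(-1) + 0.5298·(-4) + 0.5298·2 + 0.3974·2 + 0.5298·3 = 1.3245.
u_2 = c_2 − 1.3245·e_1 = (-1.0000, -4.7018, 1.2982, 1.4737, 2.2982).
‖u_2‖ = 5.6785, so e_2 = (-0.1761, -0.8280, 0.2286, 0.2595, 0.4047).
e_1·c_3 = 0.0000·3 + 0.5298·(-2) + 0.5298·(-1) + 0.3974·(-3) + 0.5298·(-1) = -3.3113; e_2·c_3 = (-0.1761)·3 + (-0.8280)·(-2) + 0.2286·(-1) + 0.2595·(-3) + 0.4047·(-1) = -0.2842.
u_3 = c_3 + 3.3113·e_1 + 0.2842·e_2 = (2.9499, -0.4810, 0.8194, -1.6104, 0.8694).
‖u_3‖ = 3.5992, so e_3 = (0.8196, -0.1336, 0.2277, -0.4474, 0.2416).
e_1·c_4 = 0.0000·(-3) + 0.5298·(-1) + 0.5298·3 + 0.3974·1 + 0.5298·2 = 2.5166; e_2·c_4 = (-0.1761)·(-3) + (-0.8280)·(-1) + 0.2286·3 + 0.2595·1 + 0.4047·2 = 3.1111; e_3·c_4 = 0.8196·(-3) + (-0.1336)·(-1) + 0.2277·3 + (-0.4474)·1 + 0.2416·2 = -1.6066.
u_4 = c_4 − 2.5166·e_1 − 3.1111·e_2 + 1.6066·e_3 = (-1.1354, 0.0280, 1.3211, -1.5262, -0.2044).
‖u_4‖ = 2.3252, so e_4 = (-0.4883, 0.0120, 0.5682, -0.6564, -0.0879).
Qᵀb = (-1.4570, 1.3965, -2.8972, 0.7172).
Back-substitute: x_4 = 0.7172/2.3252 = 0.3084.
x_3 = (-2.8972 + 1.6066·0.3084)/3.5992 = -0.6673.
x_2 = (1.3965 + 0.2842·(-0.6673) − 3.1111·0.3084)/5.6785 = 0.0435.
x_1 = (-1.4570 − 1.3245·0.0435 + 3.3113·(-0.6673) − 2.5166·0.3084)/7.5498 = -0.5961.

x = (-0.5961, 0.0435, -0.6673, 0.3084)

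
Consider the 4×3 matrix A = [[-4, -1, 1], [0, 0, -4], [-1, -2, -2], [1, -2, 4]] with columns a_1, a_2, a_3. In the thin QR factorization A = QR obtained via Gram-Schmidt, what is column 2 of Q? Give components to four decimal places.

q_2 = (-0.0390, 0.0000, -0.6242, -0.7803)

a_1 = (-4, 0, -1, 1); ‖a_1‖ = 4.2426, so q_1 = (-0.9428, 0.0000, -0.2357, 0.2357).
q_1·a_2 = (-0.9428)·(-1) + 0.0000·0 + (-0.2357)·(-2) + 0.2357·(-2) = 0.9428.
u_2 = a_2 − 0.9428·q_1 = (-0.1111, 0.0000, -1.7778, -2.2222).
‖u_2‖ = 2.8480, so q_2 = (-0.0390, 0.0000, -0.6242, -0.7803).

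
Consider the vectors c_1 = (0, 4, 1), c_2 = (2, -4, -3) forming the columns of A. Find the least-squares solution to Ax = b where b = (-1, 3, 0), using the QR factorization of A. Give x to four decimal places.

x = (0.6212, -0.0758)

c_1 = (0, 4, 1); ‖c_1‖ = 4.1231, so e_1 = (0.0000, 0.9701, 0.2425).
e_1·c_2 = 0.0000·2 + 0.9701·(-4) + 0.2425·(-3) = -4.6082.
u_2 = c_2 + 4.6082·e_1 = (2.0000, 0.4706, -1.8824).
‖u_2‖ = 2.7865, so e_2 = (0.7177, 0.1689, -0.6755).
Qᵀb = (2.9104, -0.2111).
Back-substitute: x_2 = -0.2111/2.7865 = -0.0758.
x_1 = (2.9104 + 4.6082·(-0.0758))/4.1231 = 0.6212.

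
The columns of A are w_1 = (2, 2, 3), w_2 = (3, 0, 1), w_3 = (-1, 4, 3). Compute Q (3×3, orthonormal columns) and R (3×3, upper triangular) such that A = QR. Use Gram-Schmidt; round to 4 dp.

Q = [[0.4851, 0.8484, 0.2120], [0.4851, -0.4628, 0.7420], [0.7276, -0.2571, -0.6360]], R = [[4.1231, 2.1828, 3.6380], [0.0000, 2.2881, -3.4707], [0.0000, 0.0000, 0.8480]]

w_1 = (2, 2, 3); ‖w_1‖ = 4.1231, so e_1 = (0.4851, 0.4851, 0.7276).
e_1·w_2 = 0.4851·3 + 0.4851·0 + 0.7276·1 = 2.1828.
u_2 = w_2 − 2.1828·e_1 = (1.9412, -1.0588, -0.5882).
‖u_2‖ = 2.2881, so e_2 = (0.8484, -0.4628, -0.2571).
e_1·w_3 = 0.4851·(-1) + 0.4851·4 + 0.7276·3 = 3.6380; e_2·w_3 = 0.8484·(-1) + (-0.4628)·4 + (-0.2571)·3 = -3.4707.
u_3 = w_3 − 3.6380·e_1 + 3.4707·e_2 = (0.1798, 0.6292, -0.5393).
‖u_3‖ = 0.8480, so e_3 = (0.2120, 0.7420, -0.6360).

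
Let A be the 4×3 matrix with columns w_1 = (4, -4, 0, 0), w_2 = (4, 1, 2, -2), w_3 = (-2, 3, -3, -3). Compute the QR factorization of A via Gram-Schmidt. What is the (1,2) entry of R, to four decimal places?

r_{12} = 2.1213

q_1 = w_1/‖w_1‖ = (4, -4, 0, 0)/5.6569 = (0.7071, -0.7071, 0.0000, 0.0000).
r_{12} = q_1·w_2 = 2.1213.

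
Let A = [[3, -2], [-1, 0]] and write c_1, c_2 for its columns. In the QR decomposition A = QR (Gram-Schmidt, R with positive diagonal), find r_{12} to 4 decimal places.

r_{12} = -1.8974

c_1 = (3, -1); ‖c_1‖ = 3.1623, so e_1 = (0.9487, -0.3162).
r_{12} = e_1·c_2 = -1.8974.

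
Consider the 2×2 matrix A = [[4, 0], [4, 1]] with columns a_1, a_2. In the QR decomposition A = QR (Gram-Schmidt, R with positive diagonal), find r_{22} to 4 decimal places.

r_{22} = 0.7071

e_1 = a_1/‖a_1‖ = (4, 4)/5.6569 = (0.7071, 0.7071).
r_{12} = e_1·a_2 = 0.7071.
u_2 = a_2 − 0.7071·e_1 = (-0.5000, 0.5000).
r_{22} = ‖u_2‖ = 0.7071.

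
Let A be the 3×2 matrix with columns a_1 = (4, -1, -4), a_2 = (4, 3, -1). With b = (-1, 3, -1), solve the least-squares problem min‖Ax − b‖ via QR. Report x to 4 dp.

x = (-0.3163, 0.4376)

a_1 = (4, -1, -4); ‖a_1‖ = 5.7446, so e_1 = (0.6963, -0.1741, -0.6963).
e_1·a_2 = 0.6963·4 + (-0.1741)·3 + (-0.6963)·(-1) = 2.9593.
u_2 = a_2 − 2.9593·e_1 = (1.9394, 3.5152, 1.0606).
‖u_2‖ = 4.1524, so e_2 = (0.4671, 0.8465, 0.2554).
Qᵀb = (-0.5222, 1.8171).
Back-substitute: x_2 = 1.8171/4.1524 = 0.4376.
x_1 = (-0.5222 − 2.9593·0.4376)/5.7446 = -0.3163.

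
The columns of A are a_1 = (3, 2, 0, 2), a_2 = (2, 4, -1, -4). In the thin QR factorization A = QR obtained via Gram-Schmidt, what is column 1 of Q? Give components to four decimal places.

e_1 = (0.7276, 0.4851, 0.0000, 0.4851)

a_1 = (3, 2, 0, 2); ‖a_1‖ = 4.1231, so e_1 = (0.7276, 0.4851, 0.0000, 0.4851).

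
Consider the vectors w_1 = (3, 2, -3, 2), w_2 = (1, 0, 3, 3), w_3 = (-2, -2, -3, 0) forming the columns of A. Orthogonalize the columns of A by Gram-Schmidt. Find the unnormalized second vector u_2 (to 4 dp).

u_2 = (1.0000, 0.0000, 3.0000, 3.0000)

w_1 = (3, 2, -3, 2); ‖w_1‖ = 5.0990, so q_1 = (0.5883, 0.3922, -0.5883, 0.3922).
q_1·w_2 = 0.5883·1 + 0.3922·0 + (-0.5883)·3 + 0.3922·3 = 0.0000.
u_2 = w_2 + 0.0000·q_1 = (1.0000, 0.0000, 3.0000, 3.0000).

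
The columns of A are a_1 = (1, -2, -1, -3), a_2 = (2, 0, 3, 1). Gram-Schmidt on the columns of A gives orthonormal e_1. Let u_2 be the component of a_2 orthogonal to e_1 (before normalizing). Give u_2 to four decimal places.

a_1 = (1, -2, -1, -3); ‖a_1‖ = 3.8730, so e_1 = (0.2582, -0.5164, -0.2582, -0.7746).
e_1·a_2 = 0.2582·2 + (-0.5164)·0 + (-0.2582)·3 + (-0.7746)·1 = -1.0328.
u_2 = a_2 + 1.0328·e_1 = (2.2667, -0.5333, 2.7333, 0.2000).

u_2 = (2.2667, -0.5333, 2.7333, 0.2000)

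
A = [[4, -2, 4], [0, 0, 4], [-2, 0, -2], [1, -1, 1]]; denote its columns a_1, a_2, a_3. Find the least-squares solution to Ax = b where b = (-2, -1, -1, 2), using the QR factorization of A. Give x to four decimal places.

a_1 = (4, 0, -2, 1); ‖a_1‖ = 4.5826, so e_1 = (0.8729, 0.0000, -0.4364, 0.2182).
e_1·a_2 = 0.8729·(-2) + 0.0000·0 + (-0.4364)·0 + 0.2182·(-1) = -1.9640.
u_2 = a_2 + 1.9640·e_1 = (-0.2857, 0.0000, -0.8571, -0.5714).
‖u_2‖ = 1.0690, so e_2 = (-0.2673, 0.0000, -0.8018, -0.5345).
e_1·a_3 = 0.8729·4 + 0.0000·4 + (-0.4364)·(-2) + 0.2182·1 = 4.5826; e_2·a_3 = (-0.2673)·4 + 0.0000·4 + (-0.8018)·(-2) + (-0.5345)·1 = 0.0000.
u_3 = a_3 − 4.5826·e_1 − 0.0000·e_2 = (0.0000, 4.0000, 0.0000, 0.0000).
‖u_3‖ = 4.0000, so e_3 = (0.0000, 1.0000, 0.0000, 0.0000).
Qᵀb = (-0.8729, 0.2673, -1.0000).
Back-substitute: x_3 = -1.0000/4.0000 = -0.2500.
x_2 = (0.2673 − 0.0000·(-0.2500))/1.0690 = 0.2500.
x_1 = (-0.8729 + 1.9640·0.2500 − 4.5826·(-0.2500))/4.5826 = 0.1667.

x = (0.1667, 0.2500, -0.2500)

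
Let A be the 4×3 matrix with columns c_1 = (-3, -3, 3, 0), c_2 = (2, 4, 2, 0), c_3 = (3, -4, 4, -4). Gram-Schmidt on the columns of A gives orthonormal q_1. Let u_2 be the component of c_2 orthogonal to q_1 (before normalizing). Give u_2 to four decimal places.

u_2 = (0.6667, 2.6667, 3.3333, 0.0000)

c_1 = (-3, -3, 3, 0); ‖c_1‖ = 5.1962, so q_1 = (-0.5774, -0.5774, 0.5774, 0.0000).
q_1·c_2 = (-0.5774)·2 + (-0.5774)·4 + 0.5774·2 + 0.0000·0 = -2.3094.
u_2 = c_2 + 2.3094·q_1 = (0.6667, 2.6667, 3.3333, 0.0000).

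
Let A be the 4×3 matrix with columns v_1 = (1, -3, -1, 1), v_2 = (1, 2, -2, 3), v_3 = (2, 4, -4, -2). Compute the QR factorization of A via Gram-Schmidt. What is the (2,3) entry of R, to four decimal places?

r_{23} = 2.8284

v_1 = (1, -3, -1, 1); ‖v_1‖ = 3.4641, so e_1 = (0.2887, -0.8660, -0.2887, 0.2887).
e_1·v_2 = 0.2887·1 + (-0.8660)·2 + (-0.2887)·(-2) + 0.2887·3 = 0.0000.
u_2 = v_2 − 0.0000·e_1 = (1.0000, 2.0000, -2.0000, 3.0000).
‖u_2‖ = 4.2426, so e_2 = (0.2357, 0.4714, -0.4714, 0.7071).
r_{23} = e_2·v_3 = 2.8284.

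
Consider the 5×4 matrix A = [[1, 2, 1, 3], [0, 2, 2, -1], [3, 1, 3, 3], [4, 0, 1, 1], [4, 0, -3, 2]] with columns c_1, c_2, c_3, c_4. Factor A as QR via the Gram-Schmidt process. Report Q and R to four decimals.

Q = [[0.1543, 0.6488, -0.2624, 0.5124], [0.0000, 0.6899, -0.0221, -0.6932], [0.4629, 0.2217, 0.5690, 0.3616], [0.6172, -0.1643, 0.3398, -0.3521], [0.6172, -0.1643, -0.7010, -0.0471]], R = [[6.4807, 0.7715, 0.3086, 3.7033], [0.0000, 2.8991, 3.0223, 1.4290], [0.0000, 0.0000, 3.8432, -0.1201], [0.0000, 0.0000, 0.0000, 2.8687]]

c_1 = (1, 0, 3, 4, 4); ‖c_1‖ = 6.4807, so q_1 = (0.1543, 0.0000, 0.4629, 0.6172, 0.6172).
q_1·c_2 = 0.1543·2 + 0.0000·2 + 0.4629·1 + 0.6172·0 + 0.6172·0 = 0.7715.
u_2 = c_2 − 0.7715·q_1 = (1.8810, 2.0000, 0.6429, -0.4762, -0.4762).
‖u_2‖ = 2.8991, so q_2 = (0.6488, 0.6899, 0.2217, -0.1643, -0.1643).
q_1·c_3 = 0.1543·1 + 0.0000·2 + 0.4629·3 + 0.6172·1 + 0.6172·(-3) = 0.3086; q_2·c_3 = 0.6488·1 + 0.6899·2 + 0.2217·3 + (-0.1643)·1 + (-0.1643)·(-3) = 3.0223.
u_3 = c_3 − 0.3086·q_1 − 3.0223·q_2 = (-1.0085, -0.0850, 2.1870, 1.3059, -2.6941).
‖u_3‖ = 3.8432, so q_3 = (-0.2624, -0.0221, 0.5690, 0.3398, -0.7010).
q_1·c_4 = 0.1543·3 + 0.0000·(-1) + 0.4629·3 + 0.6172·1 + 0.6172·2 = 3.7033; q_2·c_4 = 0.6488·3 + 0.6899·(-1) + 0.2217·3 + (-0.1643)·1 + (-0.1643)·2 = 1.4290; q_3·c_4 = (-0.2624)·3 + (-0.0221)·(-1) + 0.5690·3 + 0.3398·1 + (-0.7010)·2 = -0.1201.
u_4 = c_4 − 3.7033·q_1 − 1.4290·q_2 + 0.1201·q_3 = (1.4699, -1.9885, 1.0372, -1.0102, -0.1352).
‖u_4‖ = 2.8687, so q_4 = (0.5124, -0.6932, 0.3616, -0.3521, -0.0471).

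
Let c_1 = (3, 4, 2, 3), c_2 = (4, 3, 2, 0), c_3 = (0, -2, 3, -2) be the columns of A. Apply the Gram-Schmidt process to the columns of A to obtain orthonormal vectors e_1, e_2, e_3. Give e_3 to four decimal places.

e_1 = c_1/‖c_1‖ = (3, 4, 2, 3)/6.1644 = (0.4867, 0.6489, 0.3244, 0.4867).
r_{12} = e_1·c_2 = 4.5422.
u_2 = c_2 − 4.5422·e_1 = (1.7895, 0.0526, 0.5263, -2.2105).
‖u_2‖ = 2.8928, so e_2 = (0.6186, 0.0182, 0.1819, -0.7641).
r_{13} = e_1·c_3 = -1.2978; r_{23} = e_2·c_3 = 2.0377.
u_3 = c_3 + 1.2978·e_1 − 2.0377·e_2 = (-0.6289, -1.1950, 3.0503, 0.1887).
‖u_3‖ = 3.3412, so e_3 = (-0.1882, -0.3576, 0.9129, 0.0565).

e_3 = (-0.1882, -0.3576, 0.9129, 0.0565)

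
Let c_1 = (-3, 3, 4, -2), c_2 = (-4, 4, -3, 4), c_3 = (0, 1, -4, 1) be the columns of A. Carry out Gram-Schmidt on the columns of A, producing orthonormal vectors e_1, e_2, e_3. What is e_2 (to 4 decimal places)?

c_1 = (-3, 3, 4, -2); ‖c_1‖ = 6.1644, so e_1 = (-0.4867, 0.4867, 0.6489, -0.3244).
e_1·c_2 = (-0.4867)·(-4) + 0.4867·4 + 0.6489·(-3) + (-0.3244)·4 = 0.6489.
u_2 = c_2 − 0.6489·e_1 = (-3.6842, 3.6842, -3.4211, 4.2105).
‖u_2‖ = 7.5219, so e_2 = (-0.4898, 0.4898, -0.4548, 0.5598).

e_2 = (-0.4898, 0.4898, -0.4548, 0.5598)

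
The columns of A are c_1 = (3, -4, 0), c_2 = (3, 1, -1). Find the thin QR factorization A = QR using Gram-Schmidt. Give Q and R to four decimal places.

Q = [[0.6000, 0.7589], [-0.8000, 0.5692], [0.0000, -0.3162]], R = [[5.0000, 1.0000], [0.0000, 3.1623]]

c_1 = (3, -4, 0); ‖c_1‖ = 5.0000, so q_1 = (0.6000, -0.8000, 0.0000).
q_1·c_2 = 0.6000·3 + (-0.8000)·1 + 0.0000·(-1) = 1.0000.
u_2 = c_2 − 1.0000·q_1 = (2.4000, 1.8000, -1.0000).
‖u_2‖ = 3.1623, so q_2 = (0.7589, 0.5692, -0.3162).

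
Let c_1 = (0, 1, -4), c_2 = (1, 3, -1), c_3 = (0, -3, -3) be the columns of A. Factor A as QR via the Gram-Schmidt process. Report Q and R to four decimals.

Q = [[0.0000, 0.3510, 0.9364], [0.2425, 0.9084, -0.3405], [-0.9701, 0.2271, -0.0851]], R = [[4.1231, 1.6977, 2.1828], [0.0000, 2.8491, -3.4066], [0.0000, 0.0000, 1.2769]]

e_1 = c_1/‖c_1‖ = (0, 1, -4)/4.1231 = (0.0000, 0.2425, -0.9701).
r_{12} = e_1·c_2 = 1.6977.
u_2 = c_2 − 1.6977·e_1 = (1.0000, 2.5882, 0.6471).
‖u_2‖ = 2.8491, so e_2 = (0.3510, 0.9084, 0.2271).
r_{13} = e_1·c_3 = 2.1828; r_{23} = e_2·c_3 = -3.4066.
u_3 = c_3 − 2.1828·e_1 + 3.4066·e_2 = (1.1957, -0.4348, -0.1087).
‖u_3‖ = 1.2769, so e_3 = (0.9364, -0.3405, -0.0851).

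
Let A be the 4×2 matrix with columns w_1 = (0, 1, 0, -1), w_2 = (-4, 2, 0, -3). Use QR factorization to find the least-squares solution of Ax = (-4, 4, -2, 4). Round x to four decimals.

w_1 = (0, 1, 0, -1); ‖w_1‖ = 1.4142, so q_1 = (0.0000, 0.7071, 0.0000, -0.7071).
q_1·w_2 = 0.0000·(-4) + 0.7071·2 + 0.0000·0 + (-0.7071)·(-3) = 3.5355.
u_2 = w_2 − 3.5355·q_1 = (-4.0000, -0.5000, 0.0000, -0.5000).
‖u_2‖ = 4.0620, so q_2 = (-0.9847, -0.1231, 0.0000, -0.1231).
Qᵀb = (0.0000, 2.9542).
Back-substitute: x_2 = 2.9542/4.0620 = 0.7273.
x_1 = (0.0000 − 3.5355·0.7273)/1.4142 = -1.8182.

x = (-1.8182, 0.7273)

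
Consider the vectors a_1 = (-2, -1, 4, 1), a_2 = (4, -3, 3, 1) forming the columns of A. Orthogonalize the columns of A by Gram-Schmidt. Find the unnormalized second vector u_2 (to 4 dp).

u_2 = (4.7273, -2.6364, 1.5455, 0.6364)

a_1 = (-2, -1, 4, 1); ‖a_1‖ = 4.6904, so e_1 = (-0.4264, -0.2132, 0.8528, 0.2132).
e_1·a_2 = (-0.4264)·4 + (-0.2132)·(-3) + 0.8528·3 + 0.2132·1 = 1.7056.
u_2 = a_2 − 1.7056·e_1 = (4.7273, -2.6364, 1.5455, 0.6364).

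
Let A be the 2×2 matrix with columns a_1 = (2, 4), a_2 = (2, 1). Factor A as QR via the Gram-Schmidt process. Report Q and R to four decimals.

q_1 = a_1/‖a_1‖ = (2, 4)/4.4721 = (0.4472, 0.8944).
r_{12} = q_1·a_2 = 1.7889.
u_2 = a_2 − 1.7889·q_1 = (1.2000, -0.6000).
‖u_2‖ = 1.3416, so q_2 = (0.8944, -0.4472).

Q = [[0.4472, 0.8944], [0.8944, -0.4472]], R = [[4.4721, 1.7889], [0.0000, 1.3416]]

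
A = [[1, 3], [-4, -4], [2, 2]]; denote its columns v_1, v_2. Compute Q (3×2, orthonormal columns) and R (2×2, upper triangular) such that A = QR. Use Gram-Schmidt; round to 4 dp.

Q = [[0.2182, 0.9759], [-0.8729, 0.1952], [0.4364, -0.0976]], R = [[4.5826, 5.0190], [0.0000, 1.9518]]

q_1 = v_1/‖v_1‖ = (1, -4, 2)/4.5826 = (0.2182, -0.8729, 0.4364).
r_{12} = q_1·v_2 = 5.0190.
u_2 = v_2 − 5.0190·q_1 = (1.9048, 0.3810, -0.1905).
‖u_2‖ = 1.9518, so q_2 = (0.9759, 0.1952, -0.0976).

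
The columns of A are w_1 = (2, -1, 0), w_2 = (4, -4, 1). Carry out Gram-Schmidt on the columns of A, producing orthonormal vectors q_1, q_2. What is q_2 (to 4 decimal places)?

q_1 = w_1/‖w_1‖ = (2, -1, 0)/2.2361 = (0.8944, -0.4472, 0.0000).
r_{12} = q_1·w_2 = 5.3666.
u_2 = w_2 − 5.3666·q_1 = (-0.8000, -1.6000, 1.0000).
‖u_2‖ = 2.0494, so q_2 = (-0.3904, -0.7807, 0.4880).

q_2 = (-0.3904, -0.7807, 0.4880)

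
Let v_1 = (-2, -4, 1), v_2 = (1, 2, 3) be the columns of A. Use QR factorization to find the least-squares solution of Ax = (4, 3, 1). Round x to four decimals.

v_1 = (-2, -4, 1); ‖v_1‖ = 4.5826, so e_1 = (-0.4364, -0.8729, 0.2182).
e_1·v_2 = (-0.4364)·1 + (-0.8729)·2 + 0.2182·3 = -1.5275.
u_2 = v_2 + 1.5275·e_1 = (0.3333, 0.6667, 3.3333).
‖u_2‖ = 3.4157, so e_2 = (0.0976, 0.1952, 0.9759).
Qᵀb = (-4.1461, 1.9518).
Back-substitute: x_2 = 1.9518/3.4157 = 0.5714.
x_1 = (-4.1461 + 1.5275·0.5714)/4.5826 = -0.7143.

x = (-0.7143, 0.5714)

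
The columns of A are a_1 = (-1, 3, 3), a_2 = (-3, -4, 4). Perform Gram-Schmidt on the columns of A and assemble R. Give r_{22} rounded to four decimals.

a_1 = (-1, 3, 3); ‖a_1‖ = 4.3589, so q_1 = (-0.2294, 0.6882, 0.6882).
q_1·a_2 = (-0.2294)·(-3) + 0.6882·(-4) + 0.6882·4 = 0.6882.
u_2 = a_2 − 0.6882·q_1 = (-2.8421, -4.4737, 3.5263).
r_{22} = ‖u_2‖ = 6.3660.

r_{22} = 6.3660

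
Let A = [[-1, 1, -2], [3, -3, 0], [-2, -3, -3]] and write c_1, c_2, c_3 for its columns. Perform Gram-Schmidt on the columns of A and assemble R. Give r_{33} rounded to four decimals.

r_{33} = 1.8974

c_1 = (-1, 3, -2); ‖c_1‖ = 3.7417, so q_1 = (-0.2673, 0.8018, -0.5345).
q_1·c_2 = (-0.2673)·1 + 0.8018·(-3) + (-0.5345)·(-3) = -1.0690.
u_2 = c_2 + 1.0690·q_1 = (0.7143, -2.1429, -3.5714).
‖u_2‖ = 4.2258, so q_2 = (0.1690, -0.5071, -0.8452).
q_1·c_3 = (-0.2673)·(-2) + 0.8018·0 + (-0.5345)·(-3) = 2.1381; q_2·c_3 = 0.1690·(-2) + (-0.5071)·0 + (-0.8452)·(-3) = 2.1974.
u_3 = c_3 − 2.1381·q_1 − 2.1974·q_2 = (-1.8000, -0.6000, 0.0000).
r_{33} = ‖u_3‖ = 1.8974.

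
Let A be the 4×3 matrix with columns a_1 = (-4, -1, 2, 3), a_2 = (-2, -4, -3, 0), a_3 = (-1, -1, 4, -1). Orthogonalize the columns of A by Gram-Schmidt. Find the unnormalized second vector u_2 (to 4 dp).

a_1 = (-4, -1, 2, 3); ‖a_1‖ = 5.4772, so q_1 = (-0.7303, -0.1826, 0.3651, 0.5477).
q_1·a_2 = (-0.7303)·(-2) + (-0.1826)·(-4) + 0.3651·(-3) + 0.5477·0 = 1.0954.
u_2 = a_2 − 1.0954·q_1 = (-1.2000, -3.8000, -3.4000, -0.6000).

u_2 = (-1.2000, -3.8000, -3.4000, -0.6000)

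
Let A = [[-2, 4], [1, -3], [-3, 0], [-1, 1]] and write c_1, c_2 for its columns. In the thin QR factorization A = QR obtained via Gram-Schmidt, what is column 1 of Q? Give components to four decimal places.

e_1 = (-0.5164, 0.2582, -0.7746, -0.2582)

c_1 = (-2, 1, -3, -1); ‖c_1‖ = 3.8730, so e_1 = (-0.5164, 0.2582, -0.7746, -0.2582).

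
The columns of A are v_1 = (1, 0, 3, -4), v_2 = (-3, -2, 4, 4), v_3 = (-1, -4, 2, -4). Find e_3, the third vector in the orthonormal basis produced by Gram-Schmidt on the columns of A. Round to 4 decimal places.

e_1 = v_1/‖v_1‖ = (1, 0, 3, -4)/5.0990 = (0.1961, 0.0000, 0.5883, -0.7845).
r_{12} = e_1·v_2 = -1.3728.
u_2 = v_2 + 1.3728·e_1 = (-2.7308, -2.0000, 4.8077, 2.9231).
‖u_2‖ = 6.5662, so e_2 = (-0.4159, -0.3046, 0.7322, 0.4452).
r_{13} = e_1·v_3 = 4.1184; r_{23} = e_2·v_3 = 1.3179.
u_3 = v_3 − 4.1184·e_1 − 1.3179·e_2 = (-1.2596, -3.5986, -1.3880, -1.3559).
‖u_3‖ = 4.2780, so e_3 = (-0.2944, -0.8412, -0.3245, -0.3170).

e_3 = (-0.2944, -0.8412, -0.3245, -0.3170)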